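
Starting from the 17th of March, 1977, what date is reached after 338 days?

Mar has 31 days: +15 → Apr 1, 1977 (323 left).
Apr has 30 days: +30 → May 1, 1977 (293 left).
May has 31 days: +31 → Jun 1, 1977 (262 left).
Jun has 30 days: +30 → Jul 1, 1977 (232 left).
Jul has 31 days: +31 → Aug 1, 1977 (201 left).
Aug has 31 days: +31 → Sep 1, 1977 (170 left).
Sep has 30 days: +30 → Oct 1, 1977 (140 left).
Oct has 31 days: +31 → Nov 1, 1977 (109 left).
Nov has 30 days: +30 → Dec 1, 1977 (79 left).
Dec has 31 days: +31 → Jan 1, 1978 (48 left).
Jan has 31 days: +31 → Feb 1, 1978 (17 left).
+17 → Feb 18, 1978.

February 18, 1978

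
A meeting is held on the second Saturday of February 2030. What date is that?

February 9, 2030

February 1, 2030 is a Friday.
The first Saturday is therefore February 2 (1 days later).
The second Saturday is 2 + 1×7 = February 9.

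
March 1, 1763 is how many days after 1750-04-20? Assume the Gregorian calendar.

4698

Apr 20, 1750 → Apr 20, 1751: 365 days.
Apr 20, 1751 → Apr 20, 1752: 366 days (Feb 29, 1752 is in that span).
Apr 20, 1752 → Apr 20, 1753: 365 days.
Apr 20, 1753 → Apr 20, 1754: 365 days.
Apr 20, 1754 → Apr 20, 1755: 365 days.
Apr 20, 1755 → Apr 20, 1756: 366 days (Feb 29, 1756 is in that span).
Apr 20, 1756 → Apr 20, 1757: 365 days.
Apr 20, 1757 → Apr 20, 1758: 365 days.
Apr 20, 1758 → Apr 20, 1759: 365 days.
Apr 20, 1759 → Apr 20, 1760: 366 days (Feb 29, 1760 is in that span).
Apr 20, 1760 → Apr 20, 1761: 365 days.
Apr 20, 1761 → Apr 20, 1762: 365 days.
Apr 20, 1762 → May 20, 1762: 30 days (April has 30).
May 20, 1762 → Jun 20, 1762: 31 days (May has 31).
Jun 20, 1762 → Jul 20, 1762: 30 days (June has 30).
Jul 20, 1762 → Aug 20, 1762: 31 days (July has 31).
Aug 20, 1762 → Sep 20, 1762: 31 days (August has 31).
Sep 20, 1762 → Oct 20, 1762: 30 days (September has 30).
Oct 20, 1762 → Nov 20, 1762: 31 days (October has 31).
Nov 20, 1762 → Dec 20, 1762: 30 days (November has 30).
Dec 20, 1762 → Jan 20, 1763: 31 days (December has 31).
Jan 20, 1763 → Feb 20, 1763: 31 days (January has 31).
Feb 20, 1763 → Mar 1, 1763: 9 days.
Total: 4698 days.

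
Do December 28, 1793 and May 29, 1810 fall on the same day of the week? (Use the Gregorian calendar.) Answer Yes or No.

No

From Dec 28, 1793 to May 29, 1810 is 5995 days.
5995 mod 7 = 3, so they are different weekdays.
(Dec 28, 1793 is a Saturday; May 29, 1810 is a Tuesday.)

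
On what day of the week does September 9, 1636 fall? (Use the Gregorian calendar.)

Doomsday rule: the anchor day for the 1600s is Tuesday. For year 36: 36÷12 = 3 r 0, and 0÷4 = 0, so 3+0+0 = 3.
Tuesday + 3 ≡ Friday — that's 1636's doomsday.
In September the doomsday date is Sep 5.
Sep 9 is 4 days after Sep 5; 4 mod 7 = 4, so Friday + 4 = Tuesday.

Tuesday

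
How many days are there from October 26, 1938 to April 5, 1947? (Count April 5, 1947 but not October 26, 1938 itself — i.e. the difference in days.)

Oct 26, 1938 → Oct 26, 1939: 365 days.
Oct 26, 1939 → Oct 26, 1940: 366 days (Feb 29, 1940 is in that span).
Oct 26, 1940 → Oct 26, 1941: 365 days.
Oct 26, 1941 → Oct 26, 1942: 365 days.
Oct 26, 1942 → Oct 26, 1943: 365 days.
Oct 26, 1943 → Oct 26, 1944: 366 days (Feb 29, 1944 is in that span).
Oct 26, 1944 → Oct 26, 1945: 365 days.
Oct 26, 1945 → Oct 26, 1946: 365 days.
Oct 26, 1946 → Nov 26, 1946: 31 days (October has 31).
Nov 26, 1946 → Dec 26, 1946: 30 days (November has 30).
Dec 26, 1946 → Jan 26, 1947: 31 days (December has 31).
Jan 26, 1947 → Feb 26, 1947: 31 days (January has 31).
Feb 26, 1947 → Mar 26, 1947: 28 days (February has 28).
Mar 26, 1947 → Apr 5, 1947: 10 days.
Total: 3083 days.

3083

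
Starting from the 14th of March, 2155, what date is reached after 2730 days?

+366 (one year; includes Feb 29, 2156) → Mar 14, 2156 (2364 left).
+365 (one year) → Mar 14, 2157 (1999 left).
+365 (one year) → Mar 14, 2158 (1634 left).
+365 (one year) → Mar 14, 2159 (1269 left).
+366 (one year; includes Feb 29, 2160) → Mar 14, 2160 (903 left).
+365 (one year) → Mar 14, 2161 (538 left).
+365 (one year) → Mar 14, 2162 (173 left).
Mar has 31 days: +18 → Apr 1, 2162 (155 left).
Apr has 30 days: +30 → May 1, 2162 (125 left).
May has 31 days: +31 → Jun 1, 2162 (94 left).
Jun has 30 days: +30 → Jul 1, 2162 (64 left).
Jul has 31 days: +31 → Aug 1, 2162 (33 left).
Aug has 31 days: +31 → Sep 1, 2162 (2 left).
+2 → Sep 3, 2162.

September 3, 2162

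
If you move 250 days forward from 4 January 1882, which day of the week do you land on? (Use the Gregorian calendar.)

First find the weekday of Jan 4, 1882. Doomsday rule: the anchor day for the 1800s is Friday. For year 82: 82÷12 = 6 r 10, and 10÷4 = 2, so 6+10+2 = 18.
Friday + 18 ≡ Tuesday — that's 1882's doomsday.
In January the doomsday date is Jan 3 (1882 is not a leap year).
Jan 4 is 1 day after Jan 3; 1 mod 7 = 1, so Tuesday + 1 = Wednesday.
250 mod 7 = 5, so 250 days after a Wednesday is Wednesday + 5 = Monday.

Monday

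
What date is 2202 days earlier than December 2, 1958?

−365 (one year) → Dec 2, 1957 (1837 left).
−365 (one year) → Dec 2, 1956 (1472 left).
−366 (one year; includes Feb 29, 1956) → Dec 2, 1955 (1106 left).
−365 (one year) → Dec 2, 1954 (741 left).
−365 (one year) → Dec 2, 1953 (376 left).
−2 → Nov 30, 1953 (end of Nov, 30 days; 374 left).
−30 → Oct 31, 1953 (end of Oct, 31 days; 344 left).
−31 → Sep 30, 1953 (end of Sep, 30 days; 313 left).
−30 → Aug 31, 1953 (end of Aug, 31 days; 283 left).
−31 → Jul 31, 1953 (end of Jul, 31 days; 252 left).
−31 → Jun 30, 1953 (end of Jun, 30 days; 221 left).
−30 → May 31, 1953 (end of May, 31 days; 191 left).
−31 → Apr 30, 1953 (end of Apr, 30 days; 160 left).
−30 → Mar 31, 1953 (end of Mar, 31 days; 130 left).
−31 → Feb 28, 1953 (end of Feb, 28 days; 99 left).
−28 → Jan 31, 1953 (end of Jan, 31 days; 71 left).
−31 → Dec 31, 1952 (end of Dec, 31 days; 40 left).
−31 → Nov 30, 1952 (end of Nov, 30 days; 9 left).
−9 → Nov 21, 1952.

November 21, 1952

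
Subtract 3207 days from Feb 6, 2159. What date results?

April 27, 2150

−365 (one year) → Feb 6, 2158 (2842 left).
−365 (one year) → Feb 6, 2157 (2477 left).
−366 (one year; includes Feb 29, 2156) → Feb 6, 2156 (2111 left).
−365 (one year) → Feb 6, 2155 (1746 left).
−365 (one year) → Feb 6, 2154 (1381 left).
−365 (one year) → Feb 6, 2153 (1016 left).
−366 (one year; includes Feb 29, 2152) → Feb 6, 2152 (650 left).
−365 (one year) → Feb 6, 2151 (285 left).
−6 → Jan 31, 2151 (end of Jan, 31 days; 279 left).
−31 → Dec 31, 2150 (end of Dec, 31 days; 248 left).
−31 → Nov 30, 2150 (end of Nov, 30 days; 217 left).
−30 → Oct 31, 2150 (end of Oct, 31 days; 187 left).
−31 → Sep 30, 2150 (end of Sep, 30 days; 156 left).
−30 → Aug 31, 2150 (end of Aug, 31 days; 126 left).
−31 → Jul 31, 2150 (end of Jul, 31 days; 95 left).
−31 → Jun 30, 2150 (end of Jun, 30 days; 64 left).
−30 → May 31, 2150 (end of May, 31 days; 34 left).
−31 → Apr 30, 2150 (end of Apr, 30 days; 3 left).
−3 → Apr 27, 2150.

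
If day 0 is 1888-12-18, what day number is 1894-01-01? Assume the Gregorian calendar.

1840

Dec 18, 1888 → Dec 18, 1889: 365 days.
Dec 18, 1889 → Dec 18, 1890: 365 days.
Dec 18, 1890 → Dec 18, 1891: 365 days.
Dec 18, 1891 → Dec 18, 1892: 366 days (Feb 29, 1892 is in that span).
Dec 18, 1892 → Jan 18, 1893: 31 days (December has 31).
Jan 18, 1893 → Feb 18, 1893: 31 days (January has 31).
Feb 18, 1893 → Mar 18, 1893: 28 days (February has 28).
Mar 18, 1893 → Apr 18, 1893: 31 days (March has 31).
Apr 18, 1893 → May 18, 1893: 30 days (April has 30).
May 18, 1893 → Jun 18, 1893: 31 days (May has 31).
Jun 18, 1893 → Jul 18, 1893: 30 days (June has 30).
Jul 18, 1893 → Aug 18, 1893: 31 days (July has 31).
Aug 18, 1893 → Sep 18, 1893: 31 days (August has 31).
Sep 18, 1893 → Oct 18, 1893: 30 days (September has 30).
Oct 18, 1893 → Nov 18, 1893: 31 days (October has 31).
Nov 18, 1893 → Dec 18, 1893: 30 days (November has 30).
Dec 18, 1893 → Jan 1, 1894: 14 days.
Total: 1840 days.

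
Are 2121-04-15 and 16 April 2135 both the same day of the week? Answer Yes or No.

No

From Apr 15, 2121 to Apr 16, 2135 is 5114 days.
5114 mod 7 = 4, so they are different weekdays.
(Apr 15, 2121 is a Tuesday; Apr 16, 2135 is a Saturday.)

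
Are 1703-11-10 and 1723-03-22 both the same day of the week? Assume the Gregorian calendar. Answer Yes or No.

From Nov 10, 1703 to Mar 22, 1723 is 7072 days.
7072 mod 7 = 2, so they are different weekdays.
(Nov 10, 1703 is a Saturday; Mar 22, 1723 is a Monday.)

No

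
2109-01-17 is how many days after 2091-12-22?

6235

Dec 22, 2091 → Dec 22, 2092: 366 days (Feb 29, 2092 is in that span).
Dec 22, 2092 → Dec 22, 2093: 365 days.
Dec 22, 2093 → Dec 22, 2094: 365 days.
Dec 22, 2094 → Dec 22, 2095: 365 days.
Dec 22, 2095 → Dec 22, 2096: 366 days (Feb 29, 2096 is in that span).
Dec 22, 2096 → Dec 22, 2097: 365 days.
Dec 22, 2097 → Dec 22, 2098: 365 days.
Dec 22, 2098 → Dec 22, 2099: 365 days.
Dec 22, 2099 → Dec 22, 2100: 365 days.
Dec 22, 2100 → Dec 22, 2101: 365 days.
Dec 22, 2101 → Dec 22, 2102: 365 days.
Dec 22, 2102 → Dec 22, 2103: 365 days.
Dec 22, 2103 → Dec 22, 2104: 366 days (Feb 29, 2104 is in that span).
Dec 22, 2104 → Dec 22, 2105: 365 days.
Dec 22, 2105 → Dec 22, 2106: 365 days.
Dec 22, 2106 → Dec 22, 2107: 365 days.
Dec 22, 2107 → Jan 22, 2108: 31 days (December has 31).
Jan 22, 2108 → Feb 22, 2108: 31 days (January has 31).
Feb 22, 2108 → Mar 22, 2108: 29 days (February has 29).
Mar 22, 2108 → Apr 22, 2108: 31 days (March has 31).
Apr 22, 2108 → May 22, 2108: 30 days (April has 30).
May 22, 2108 → Jun 22, 2108: 31 days (May has 31).
Jun 22, 2108 → Jul 22, 2108: 30 days (June has 30).
Jul 22, 2108 → Aug 22, 2108: 31 days (July has 31).
Aug 22, 2108 → Sep 22, 2108: 31 days (August has 31).
Sep 22, 2108 → Oct 22, 2108: 30 days (September has 30).
Oct 22, 2108 → Nov 22, 2108: 31 days (October has 31).
Nov 22, 2108 → Dec 22, 2108: 30 days (November has 30).
Dec 22, 2108 → Jan 17, 2109: 26 days.
Total: 6235 days.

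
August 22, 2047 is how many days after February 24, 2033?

Feb 24, 2033 → Feb 24, 2034: 365 days.
Feb 24, 2034 → Feb 24, 2035: 365 days.
Feb 24, 2035 → Feb 24, 2036: 365 days.
Feb 24, 2036 → Feb 24, 2037: 366 days (Feb 29, 2036 is in that span).
Feb 24, 2037 → Feb 24, 2038: 365 days.
Feb 24, 2038 → Feb 24, 2039: 365 days.
Feb 24, 2039 → Feb 24, 2040: 365 days.
Feb 24, 2040 → Feb 24, 2041: 366 days (Feb 29, 2040 is in that span).
Feb 24, 2041 → Feb 24, 2042: 365 days.
Feb 24, 2042 → Feb 24, 2043: 365 days.
Feb 24, 2043 → Feb 24, 2044: 365 days.
Feb 24, 2044 → Feb 24, 2045: 366 days (Feb 29, 2044 is in that span).
Feb 24, 2045 → Feb 24, 2046: 365 days.
Feb 24, 2046 → Feb 24, 2047: 365 days.
Feb 24, 2047 → Mar 24, 2047: 28 days (February has 28).
Mar 24, 2047 → Apr 24, 2047: 31 days (March has 31).
Apr 24, 2047 → May 24, 2047: 30 days (April has 30).
May 24, 2047 → Jun 24, 2047: 31 days (May has 31).
Jun 24, 2047 → Jul 24, 2047: 30 days (June has 30).
Jul 24, 2047 → Aug 22, 2047: 29 days.
Total: 5292 days.

5292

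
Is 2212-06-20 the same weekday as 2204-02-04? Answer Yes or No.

From Feb 4, 2204 to Jun 20, 2212 is 3059 days.
3059 mod 7 = 0, so they are the same weekday.
(Feb 4, 2204 is a Saturday; Jun 20, 2212 is a Saturday.)

Yes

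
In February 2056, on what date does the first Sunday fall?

February 6, 2056

February 1, 2056 is a Tuesday.
The first Sunday is therefore February 6 (5 days later).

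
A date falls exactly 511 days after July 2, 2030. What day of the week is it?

Jul 2, 2030 is a Tuesday.
511 mod 7 = 0, so 511 days after a Tuesday is Tuesday + 0 = Tuesday.

Tuesday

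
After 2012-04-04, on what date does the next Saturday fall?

April 7, 2012

Apr 4, 2012 is a Wednesday.
From Wednesday to the next Saturday is 3 days.
Apr 4, 2012 + 3 = Apr 7, 2012.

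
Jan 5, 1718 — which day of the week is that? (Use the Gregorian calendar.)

Doomsday rule: the anchor day for the 1700s is Sunday. For year 18: 18÷12 = 1 r 6, and 6÷4 = 1, so 1+6+1 = 8.
Sunday + 8 ≡ Monday — that's 1718's doomsday.
In January the doomsday date is Jan 3 (1718 is not a leap year).
Jan 5 is 2 days after Jan 3; 2 mod 7 = 2, so Monday + 2 = Wednesday.

Wednesday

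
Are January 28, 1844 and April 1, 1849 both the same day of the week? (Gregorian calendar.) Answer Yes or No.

Yes

From Jan 28, 1844 to Apr 1, 1849 is 1890 days.
1890 mod 7 = 0, so they are the same weekday.
(Jan 28, 1844 is a Sunday; Apr 1, 1849 is a Sunday.)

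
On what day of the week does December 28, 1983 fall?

Doomsday rule: the anchor day for the 1900s is Wednesday. For year 83: 83÷12 = 6 r 11, and 11÷4 = 2, so 6+11+2 = 19.
Wednesday + 19 ≡ Monday — that's 1983's doomsday.
In December the doomsday date is Dec 12.
Dec 28 is 16 days after Dec 12; 16 mod 7 = 2, so Monday + 2 = Wednesday.

Wednesday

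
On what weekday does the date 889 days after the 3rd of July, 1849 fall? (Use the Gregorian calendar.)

Tuesday

Jul 3, 1849 is a Tuesday.
889 mod 7 = 0, so 889 days after a Tuesday is Tuesday + 0 = Tuesday.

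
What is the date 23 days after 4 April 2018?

+23 → Apr 27, 2018.

April 27, 2018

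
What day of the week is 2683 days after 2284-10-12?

Oct 12, 2284 is a Sunday.
2683 mod 7 = 2, so 2683 days after a Sunday is Sunday + 2 = Tuesday.

Tuesday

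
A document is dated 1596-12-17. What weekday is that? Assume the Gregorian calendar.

Tuesday

Doomsday rule: the anchor day for the 1500s is Wednesday. For year 96: 96÷12 = 8 r 0, and 0÷4 = 0, so 8+0+0 = 8.
Wednesday + 8 ≡ Thursday — that's 1596's doomsday.
In December the doomsday date is Dec 12.
Dec 17 is 5 days after Dec 12; 5 mod 7 = 5, so Thursday + 5 = Tuesday.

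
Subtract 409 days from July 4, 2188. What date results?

−366 (one year; includes Feb 29, 2188) → Jul 4, 2187 (43 left).
−4 → Jun 30, 2187 (end of Jun, 30 days; 39 left).
−30 → May 31, 2187 (end of May, 31 days; 9 left).
−9 → May 22, 2187.

May 22, 2187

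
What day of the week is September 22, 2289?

Sunday

Doomsday rule: the anchor day for the 2200s is Friday. For year 89: 89÷12 = 7 r 5, and 5÷4 = 1, so 7+5+1 = 13.
Friday + 13 ≡ Thursday — that's 2289's doomsday.
In September the doomsday date is Sep 5.
Sep 22 is 17 days after Sep 5; 17 mod 7 = 3, so Thursday + 3 = Sunday.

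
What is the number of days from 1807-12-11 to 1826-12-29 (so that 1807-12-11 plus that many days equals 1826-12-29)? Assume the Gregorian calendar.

6958

Dec 11, 1807 → Dec 11, 1808: 366 days (Feb 29, 1808 is in that span).
Dec 11, 1808 → Dec 11, 1809: 365 days.
Dec 11, 1809 → Dec 11, 1810: 365 days.
Dec 11, 1810 → Dec 11, 1811: 365 days.
Dec 11, 1811 → Dec 11, 1812: 366 days (Feb 29, 1812 is in that span).
Dec 11, 1812 → Dec 11, 1813: 365 days.
Dec 11, 1813 → Dec 11, 1814: 365 days.
Dec 11, 1814 → Dec 11, 1815: 365 days.
Dec 11, 1815 → Dec 11, 1816: 366 days (Feb 29, 1816 is in that span).
Dec 11, 1816 → Dec 11, 1817: 365 days.
Dec 11, 1817 → Dec 11, 1818: 365 days.
Dec 11, 1818 → Dec 11, 1819: 365 days.
Dec 11, 1819 → Dec 11, 1820: 366 days (Feb 29, 1820 is in that span).
Dec 11, 1820 → Dec 11, 1821: 365 days.
Dec 11, 1821 → Dec 11, 1822: 365 days.
Dec 11, 1822 → Dec 11, 1823: 365 days.
Dec 11, 1823 → Dec 11, 1824: 366 days (Feb 29, 1824 is in that span).
Dec 11, 1824 → Dec 11, 1825: 365 days.
Dec 11, 1825 → Jan 11, 1826: 31 days (December has 31).
Jan 11, 1826 → Feb 11, 1826: 31 days (January has 31).
Feb 11, 1826 → Mar 11, 1826: 28 days (February has 28).
Mar 11, 1826 → Apr 11, 1826: 31 days (March has 31).
Apr 11, 1826 → May 11, 1826: 30 days (April has 30).
May 11, 1826 → Jun 11, 1826: 31 days (May has 31).
Jun 11, 1826 → Jul 11, 1826: 30 days (June has 30).
Jul 11, 1826 → Aug 11, 1826: 31 days (July has 31).
Aug 11, 1826 → Sep 11, 1826: 31 days (August has 31).
Sep 11, 1826 → Oct 11, 1826: 30 days (September has 30).
Oct 11, 1826 → Nov 11, 1826: 31 days (October has 31).
Nov 11, 1826 → Dec 11, 1826: 30 days (November has 30).
Dec 11, 1826 → Dec 29, 1826: 18 days.
Total: 6958 days.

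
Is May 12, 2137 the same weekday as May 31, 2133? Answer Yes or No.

From May 31, 2133 to May 12, 2137 is 1442 days.
1442 mod 7 = 0, so they are the same weekday.
(May 31, 2133 is a Sunday; May 12, 2137 is a Sunday.)

Yes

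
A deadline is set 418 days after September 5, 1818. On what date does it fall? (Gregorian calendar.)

October 28, 1819

+365 (one year) → Sep 5, 1819 (53 left).
Sep has 30 days: +26 → Oct 1, 1819 (27 left).
+27 → Oct 28, 1819.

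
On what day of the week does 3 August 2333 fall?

Doomsday rule: the anchor day for the 2300s is Wednesday. For year 33: 33÷12 = 2 r 9, and 9÷4 = 2, so 2+9+2 = 13.
Wednesday + 13 ≡ Tuesday — that's 2333's doomsday.
In August the doomsday date is Aug 8.
Aug 3 is 5 days before Aug 8; 5 mod 7 = 5, so Tuesday − 5 = Thursday.

Thursday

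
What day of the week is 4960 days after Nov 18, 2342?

Sunday

Nov 18, 2342 is a Wednesday.
4960 mod 7 = 4, so 4960 days after a Wednesday is Wednesday + 4 = Sunday.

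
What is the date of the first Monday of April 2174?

April 4, 2174

April 1, 2174 is a Friday.
The first Monday is therefore April 4 (3 days later).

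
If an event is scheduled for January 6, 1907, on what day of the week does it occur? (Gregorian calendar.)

Doomsday rule: the anchor day for the 1900s is Wednesday. For year 07: 7÷12 = 0 r 7, and 7÷4 = 1, so 0+7+1 = 8.
Wednesday + 8 ≡ Thursday — that's 1907's doomsday.
In January the doomsday date is Jan 3 (1907 is not a leap year).
Jan 6 is 3 days after Jan 3; 3 mod 7 = 3, so Thursday + 3 = Sunday.

Sunday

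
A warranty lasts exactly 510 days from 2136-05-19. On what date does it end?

October 11, 2137

+365 (one year) → May 19, 2137 (145 left).
May has 31 days: +13 → Jun 1, 2137 (132 left).
Jun has 30 days: +30 → Jul 1, 2137 (102 left).
Jul has 31 days: +31 → Aug 1, 2137 (71 left).
Aug has 31 days: +31 → Sep 1, 2137 (40 left).
Sep has 30 days: +30 → Oct 1, 2137 (10 left).
+10 → Oct 11, 2137.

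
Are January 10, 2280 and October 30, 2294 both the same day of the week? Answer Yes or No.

From Jan 10, 2280 to Oct 30, 2294 is 5407 days.
5407 mod 7 = 3, so they are different weekdays.
(Jan 10, 2280 is a Saturday; Oct 30, 2294 is a Tuesday.)

No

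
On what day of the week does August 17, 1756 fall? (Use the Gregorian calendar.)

Tuesday

Doomsday rule: the anchor day for the 1700s is Sunday. For year 56: 56÷12 = 4 r 8, and 8÷4 = 2, so 4+8+2 = 14.
Sunday + 14 ≡ Sunday — that's 1756's doomsday.
In August the doomsday date is Aug 8.
Aug 17 is 9 days after Aug 8; 9 mod 7 = 2, so Sunday + 2 = Tuesday.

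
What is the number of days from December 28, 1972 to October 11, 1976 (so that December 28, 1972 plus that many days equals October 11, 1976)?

Dec 28, 1972 → Dec 28, 1973: 365 days.
Dec 28, 1973 → Dec 28, 1974: 365 days.
Dec 28, 1974 → Dec 28, 1975: 365 days.
Dec 28, 1975 → Jan 28, 1976: 31 days (December has 31).
Jan 28, 1976 → Feb 28, 1976: 31 days (January has 31).
Feb 28, 1976 → Mar 28, 1976: 29 days (February has 29).
Mar 28, 1976 → Apr 28, 1976: 31 days (March has 31).
Apr 28, 1976 → May 28, 1976: 30 days (April has 30).
May 28, 1976 → Jun 28, 1976: 31 days (May has 31).
Jun 28, 1976 → Jul 28, 1976: 30 days (June has 30).
Jul 28, 1976 → Aug 28, 1976: 31 days (July has 31).
Aug 28, 1976 → Sep 28, 1976: 31 days (August has 31).
Sep 28, 1976 → Oct 11, 1976: 13 days.
Total: 1383 days.

1383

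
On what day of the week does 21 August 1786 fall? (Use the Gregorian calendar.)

Monday

Doomsday rule: the anchor day for the 1700s is Sunday. For year 86: 86÷12 = 7 r 2, and 2÷4 = 0, so 7+2+0 = 9.
Sunday + 9 ≡ Tuesday — that's 1786's doomsday.
In August the doomsday date is Aug 8.
Aug 21 is 13 days after Aug 8; 13 mod 7 = 6, so Tuesday + 6 = Monday.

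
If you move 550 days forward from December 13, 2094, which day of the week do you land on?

Friday

First find the weekday of Dec 13, 2094. Doomsday rule: the anchor day for the 2000s is Tuesday. For year 94: 94÷12 = 7 r 10, and 10÷4 = 2, so 7+10+2 = 19.
Tuesday + 19 ≡ Sunday — that's 2094's doomsday.
In December the doomsday date is Dec 12.
Dec 13 is 1 day after Dec 12; 1 mod 7 = 1, so Sunday + 1 = Monday.
550 mod 7 = 4, so 550 days after a Monday is Monday + 4 = Friday.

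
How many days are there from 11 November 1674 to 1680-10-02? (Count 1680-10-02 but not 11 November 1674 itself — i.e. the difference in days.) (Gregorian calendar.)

2152

Nov 11, 1674 → Nov 11, 1675: 365 days.
Nov 11, 1675 → Nov 11, 1676: 366 days (Feb 29, 1676 is in that span).
Nov 11, 1676 → Nov 11, 1677: 365 days.
Nov 11, 1677 → Nov 11, 1678: 365 days.
Nov 11, 1678 → Nov 11, 1679: 365 days.
Nov 11, 1679 → Dec 11, 1679: 30 days (November has 30).
Dec 11, 1679 → Jan 11, 1680: 31 days (December has 31).
Jan 11, 1680 → Feb 11, 1680: 31 days (January has 31).
Feb 11, 1680 → Mar 11, 1680: 29 days (February has 29).
Mar 11, 1680 → Apr 11, 1680: 31 days (March has 31).
Apr 11, 1680 → May 11, 1680: 30 days (April has 30).
May 11, 1680 → Jun 11, 1680: 31 days (May has 31).
Jun 11, 1680 → Jul 11, 1680: 30 days (June has 30).
Jul 11, 1680 → Aug 11, 1680: 31 days (July has 31).
Aug 11, 1680 → Sep 11, 1680: 31 days (August has 31).
Sep 11, 1680 → Oct 2, 1680: 21 days.
Total: 2152 days.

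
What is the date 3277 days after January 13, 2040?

January 2, 2049

+366 (one year; includes Feb 29, 2040) → Jan 13, 2041 (2911 left).
+365 (one year) → Jan 13, 2042 (2546 left).
+365 (one year) → Jan 13, 2043 (2181 left).
+365 (one year) → Jan 13, 2044 (1816 left).
+366 (one year; includes Feb 29, 2044) → Jan 13, 2045 (1450 left).
+365 (one year) → Jan 13, 2046 (1085 left).
+365 (one year) → Jan 13, 2047 (720 left).
+365 (one year) → Jan 13, 2048 (355 left).
Jan has 31 days: +19 → Feb 1, 2048 (336 left).
Feb has 29 days: +29 → Mar 1, 2048 (307 left).
Mar has 31 days: +31 → Apr 1, 2048 (276 left).
Apr has 30 days: +30 → May 1, 2048 (246 left).
May has 31 days: +31 → Jun 1, 2048 (215 left).
Jun has 30 days: +30 → Jul 1, 2048 (185 left).
Jul has 31 days: +31 → Aug 1, 2048 (154 left).
Aug has 31 days: +31 → Sep 1, 2048 (123 left).
Sep has 30 days: +30 → Oct 1, 2048 (93 left).
Oct has 31 days: +31 → Nov 1, 2048 (62 left).
Nov has 30 days: +30 → Dec 1, 2048 (32 left).
Dec has 31 days: +31 → Jan 1, 2049 (1 left).
+1 → Jan 2, 2049.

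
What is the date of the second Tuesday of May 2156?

May 11, 2156

May 1, 2156 is a Saturday.
The first Tuesday is therefore May 4 (3 days later).
The second Tuesday is 4 + 1×7 = May 11.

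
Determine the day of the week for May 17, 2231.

January 1, 2231 is a Saturday.
Jan 1, 2231 → Feb 1, 2231: 31 days (January has 31).
Feb 1, 2231 → Mar 1, 2231: 28 days (February has 28).
Mar 1, 2231 → Apr 1, 2231: 31 days (March has 31).
Apr 1, 2231 → May 1, 2231: 30 days (April has 30).
May 1, 2231 → May 17, 2231: 16 days.
Total: 136 days.
136 mod 7 = 3, so Saturday + 3 = Tuesday.

Tuesday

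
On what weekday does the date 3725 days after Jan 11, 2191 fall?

Wednesday

First find the weekday of Jan 11, 2191. Doomsday rule: the anchor day for the 2100s is Sunday. For year 91: 91÷12 = 7 r 7, and 7÷4 = 1, so 7+7+1 = 15.
Sunday + 15 ≡ Monday — that's 2191's doomsday.
In January the doomsday date is Jan 3 (2191 is not a leap year).
Jan 11 is 8 days after Jan 3; 8 mod 7 = 1, so Monday + 1 = Tuesday.
3725 mod 7 = 1, so 3725 days after a Tuesday is Tuesday + 1 = Wednesday.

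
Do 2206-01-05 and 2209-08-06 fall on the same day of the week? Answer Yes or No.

Yes

From Jan 5, 2206 to Aug 6, 2209 is 1309 days.
1309 mod 7 = 0, so they are the same weekday.
(Jan 5, 2206 is a Sunday; Aug 6, 2209 is a Sunday.)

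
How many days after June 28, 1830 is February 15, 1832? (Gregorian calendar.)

597

Jun 28, 1830 → Jun 28, 1831: 365 days.
Jun 28, 1831 → Jul 28, 1831: 30 days (June has 30).
Jul 28, 1831 → Aug 28, 1831: 31 days (July has 31).
Aug 28, 1831 → Sep 28, 1831: 31 days (August has 31).
Sep 28, 1831 → Oct 28, 1831: 30 days (September has 30).
Oct 28, 1831 → Nov 28, 1831: 31 days (October has 31).
Nov 28, 1831 → Dec 28, 1831: 30 days (November has 30).
Dec 28, 1831 → Jan 28, 1832: 31 days (December has 31).
Jan 28, 1832 → Feb 15, 1832: 18 days.
Total: 597 days.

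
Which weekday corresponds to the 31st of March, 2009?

Doomsday rule: the anchor day for the 2000s is Tuesday. For year 09: 9÷12 = 0 r 9, and 9÷4 = 2, so 0+9+2 = 11.
Tuesday + 11 ≡ Saturday — that's 2009's doomsday.
In March the doomsday date is Mar 14.
Mar 31 is 17 days after Mar 14; 17 mod 7 = 3, so Saturday + 3 = Tuesday.

Tuesday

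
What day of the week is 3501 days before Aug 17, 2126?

Friday

Aug 17, 2126 is a Saturday.
3501 mod 7 = 1, so 3501 days before a Saturday is Saturday − 1 = Friday.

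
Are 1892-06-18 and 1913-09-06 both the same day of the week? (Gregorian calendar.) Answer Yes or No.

From Jun 18, 1892 to Sep 6, 1913 is 7749 days.
7749 mod 7 = 0, so they are the same weekday.
(Jun 18, 1892 is a Saturday; Sep 6, 1913 is a Saturday.)

Yes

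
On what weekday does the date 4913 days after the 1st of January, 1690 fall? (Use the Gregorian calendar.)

First find the weekday of Jan 1, 1690. Doomsday rule: the anchor day for the 1600s is Tuesday. For year 90: 90÷12 = 7 r 6, and 6÷4 = 1, so 7+6+1 = 14.
Tuesday + 14 ≡ Tuesday — that's 1690's doomsday.
In January the doomsday date is Jan 3 (1690 is not a leap year).
Jan 1 is 2 days before Jan 3; 2 mod 7 = 2, so Tuesday − 2 = Sunday.
4913 mod 7 = 6, so 4913 days after a Sunday is Sunday + 6 = Saturday.

Saturday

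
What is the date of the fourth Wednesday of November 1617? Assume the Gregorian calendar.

November 1, 1617 is a Wednesday.
The first Wednesday is therefore November 1 (same day).
The fourth Wednesday is 1 + 3×7 = November 22.

November 22, 1617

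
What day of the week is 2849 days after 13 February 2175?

Feb 13, 2175 is a Monday.
2849 mod 7 = 0, so 2849 days after a Monday is Monday + 0 = Monday.

Monday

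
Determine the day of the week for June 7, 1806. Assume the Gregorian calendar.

Doomsday rule: the anchor day for the 1800s is Friday. For year 06: 6÷12 = 0 r 6, and 6÷4 = 1, so 0+6+1 = 7.
Friday + 7 ≡ Friday — that's 1806's doomsday.
In June the doomsday date is Jun 6.
Jun 7 is 1 day after Jun 6; 1 mod 7 = 1, so Friday + 1 = Saturday.

Saturday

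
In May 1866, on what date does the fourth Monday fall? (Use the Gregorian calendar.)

May 28, 1866

May 1, 1866 is a Tuesday.
The first Monday is therefore May 7 (6 days later).
The fourth Monday is 7 + 3×7 = May 28.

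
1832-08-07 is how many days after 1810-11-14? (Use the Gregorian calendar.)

Nov 14, 1810 → Nov 14, 1811: 365 days.
Nov 14, 1811 → Nov 14, 1812: 366 days (Feb 29, 1812 is in that span).
Nov 14, 1812 → Nov 14, 1813: 365 days.
Nov 14, 1813 → Nov 14, 1814: 365 days.
Nov 14, 1814 → Nov 14, 1815: 365 days.
Nov 14, 1815 → Nov 14, 1816: 366 days (Feb 29, 1816 is in that span).
Nov 14, 1816 → Nov 14, 1817: 365 days.
Nov 14, 1817 → Nov 14, 1818: 365 days.
Nov 14, 1818 → Nov 14, 1819: 365 days.
Nov 14, 1819 → Nov 14, 1820: 366 days (Feb 29, 1820 is in that span).
Nov 14, 1820 → Nov 14, 1821: 365 days.
Nov 14, 1821 → Nov 14, 1822: 365 days.
Nov 14, 1822 → Nov 14, 1823: 365 days.
Nov 14, 1823 → Nov 14, 1824: 366 days (Feb 29, 1824 is in that span).
Nov 14, 1824 → Nov 14, 1825: 365 days.
Nov 14, 1825 → Nov 14, 1826: 365 days.
Nov 14, 1826 → Nov 14, 1827: 365 days.
Nov 14, 1827 → Nov 14, 1828: 366 days (Feb 29, 1828 is in that span).
Nov 14, 1828 → Nov 14, 1829: 365 days.
Nov 14, 1829 → Nov 14, 1830: 365 days.
Nov 14, 1830 → Nov 14, 1831: 365 days.
Nov 14, 1831 → Dec 14, 1831: 30 days (November has 30).
Dec 14, 1831 → Jan 14, 1832: 31 days (December has 31).
Jan 14, 1832 → Feb 14, 1832: 31 days (January has 31).
Feb 14, 1832 → Mar 14, 1832: 29 days (February has 29).
Mar 14, 1832 → Apr 14, 1832: 31 days (March has 31).
Apr 14, 1832 → May 14, 1832: 30 days (April has 30).
May 14, 1832 → Jun 14, 1832: 31 days (May has 31).
Jun 14, 1832 → Jul 14, 1832: 30 days (June has 30).
Jul 14, 1832 → Aug 7, 1832: 24 days.
Total: 7937 days.

7937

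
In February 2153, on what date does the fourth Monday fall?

February 26, 2153

February 1, 2153 is a Thursday.
The first Monday is therefore February 5 (4 days later).
The fourth Monday is 5 + 3×7 = February 26.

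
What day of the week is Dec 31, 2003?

Wednesday

Doomsday rule: the anchor day for the 2000s is Tuesday. For year 03: 3÷12 = 0 r 3, and 3÷4 = 0, so 0+3+0 = 3.
Tuesday + 3 ≡ Friday — that's 2003's doomsday.
In December the doomsday date is Dec 12.
Dec 31 is 19 days after Dec 12; 19 mod 7 = 5, so Friday + 5 = Wednesday.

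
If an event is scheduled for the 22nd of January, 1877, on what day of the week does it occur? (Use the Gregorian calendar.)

Monday

Doomsday rule: the anchor day for the 1800s is Friday. For year 77: 77÷12 = 6 r 5, and 5÷4 = 1, so 6+5+1 = 12.
Friday + 12 ≡ Wednesday — that's 1877's doomsday.
In January the doomsday date is Jan 3 (1877 is not a leap year).
Jan 22 is 19 days after Jan 3; 19 mod 7 = 5, so Wednesday + 5 = Monday.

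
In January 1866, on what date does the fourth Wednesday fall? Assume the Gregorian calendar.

January 24, 1866

January 1, 1866 is a Monday.
The first Wednesday is therefore January 3 (2 days later).
The fourth Wednesday is 3 + 3×7 = January 24.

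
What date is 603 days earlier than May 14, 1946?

September 18, 1944

−365 (one year) → May 14, 1945 (238 left).
−14 → Apr 30, 1945 (end of Apr, 30 days; 224 left).
−30 → Mar 31, 1945 (end of Mar, 31 days; 194 left).
−31 → Feb 28, 1945 (end of Feb, 28 days; 163 left).
−28 → Jan 31, 1945 (end of Jan, 31 days; 135 left).
−31 → Dec 31, 1944 (end of Dec, 31 days; 104 left).
−31 → Nov 30, 1944 (end of Nov, 30 days; 73 left).
−30 → Oct 31, 1944 (end of Oct, 31 days; 43 left).
−31 → Sep 30, 1944 (end of Sep, 30 days; 12 left).
−12 → Sep 18, 1944.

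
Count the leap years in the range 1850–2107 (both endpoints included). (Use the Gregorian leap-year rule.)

62

Multiples of 4 in [1850,2107]: 64.
Of those, multiples of 100: 3 (not leap unless ÷400).
Multiples of 400: 1.
Leap years = 64 − 3 + 1 = 62.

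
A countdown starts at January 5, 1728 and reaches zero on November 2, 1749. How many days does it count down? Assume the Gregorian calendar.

7972

Jan 5, 1728 → Jan 5, 1729: 366 days (Feb 29, 1728 is in that span).
Jan 5, 1729 → Jan 5, 1730: 365 days.
Jan 5, 1730 → Jan 5, 1731: 365 days.
Jan 5, 1731 → Jan 5, 1732: 365 days.
Jan 5, 1732 → Jan 5, 1733: 366 days (Feb 29, 1732 is in that span).
Jan 5, 1733 → Jan 5, 1734: 365 days.
Jan 5, 1734 → Jan 5, 1735: 365 days.
Jan 5, 1735 → Jan 5, 1736: 365 days.
Jan 5, 1736 → Jan 5, 1737: 366 days (Feb 29, 1736 is in that span).
Jan 5, 1737 → Jan 5, 1738: 365 days.
Jan 5, 1738 → Jan 5, 1739: 365 days.
Jan 5, 1739 → Jan 5, 1740: 365 days.
Jan 5, 1740 → Jan 5, 1741: 366 days (Feb 29, 1740 is in that span).
Jan 5, 1741 → Jan 5, 1742: 365 days.
Jan 5, 1742 → Jan 5, 1743: 365 days.
Jan 5, 1743 → Jan 5, 1744: 365 days.
Jan 5, 1744 → Jan 5, 1745: 366 days (Feb 29, 1744 is in that span).
Jan 5, 1745 → Jan 5, 1746: 365 days.
Jan 5, 1746 → Jan 5, 1747: 365 days.
Jan 5, 1747 → Jan 5, 1748: 365 days.
Jan 5, 1748 → Jan 5, 1749: 366 days (Feb 29, 1748 is in that span).
Jan 5, 1749 → Feb 5, 1749: 31 days (January has 31).
Feb 5, 1749 → Mar 5, 1749: 28 days (February has 28).
Mar 5, 1749 → Apr 5, 1749: 31 days (March has 31).
Apr 5, 1749 → May 5, 1749: 30 days (April has 30).
May 5, 1749 → Jun 5, 1749: 31 days (May has 31).
Jun 5, 1749 → Jul 5, 1749: 30 days (June has 30).
Jul 5, 1749 → Aug 5, 1749: 31 days (July has 31).
Aug 5, 1749 → Sep 5, 1749: 31 days (August has 31).
Sep 5, 1749 → Oct 5, 1749: 30 days (September has 30).
Oct 5, 1749 → Nov 2, 1749: 28 days.
Total: 7972 days.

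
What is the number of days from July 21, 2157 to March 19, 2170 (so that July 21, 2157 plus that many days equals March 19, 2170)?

Jul 21, 2157 → Jul 21, 2158: 365 days.
Jul 21, 2158 → Jul 21, 2159: 365 days.
Jul 21, 2159 → Jul 21, 2160: 366 days (Feb 29, 2160 is in that span).
Jul 21, 2160 → Jul 21, 2161: 365 days.
Jul 21, 2161 → Jul 21, 2162: 365 days.
Jul 21, 2162 → Jul 21, 2163: 365 days.
Jul 21, 2163 → Jul 21, 2164: 366 days (Feb 29, 2164 is in that span).
Jul 21, 2164 → Jul 21, 2165: 365 days.
Jul 21, 2165 → Jul 21, 2166: 365 days.
Jul 21, 2166 → Jul 21, 2167: 365 days.
Jul 21, 2167 → Jul 21, 2168: 366 days (Feb 29, 2168 is in that span).
Jul 21, 2168 → Jul 21, 2169: 365 days.
Jul 21, 2169 → Aug 21, 2169: 31 days (July has 31).
Aug 21, 2169 → Sep 21, 2169: 31 days (August has 31).
Sep 21, 2169 → Oct 21, 2169: 30 days (September has 30).
Oct 21, 2169 → Nov 21, 2169: 31 days (October has 31).
Nov 21, 2169 → Dec 21, 2169: 30 days (November has 30).
Dec 21, 2169 → Jan 21, 2170: 31 days (December has 31).
Jan 21, 2170 → Feb 21, 2170: 31 days (January has 31).
Feb 21, 2170 → Mar 19, 2170: 26 days.
Total: 4624 days.

4624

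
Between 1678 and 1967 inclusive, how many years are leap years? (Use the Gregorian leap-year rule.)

Multiples of 4 in [1678,1967]: 72.
Of those, multiples of 100: 3 (not leap unless ÷400).
Multiples of 400: 0.
Leap years = 72 − 3 + 0 = 69.

69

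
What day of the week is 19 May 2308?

Tuesday

Doomsday rule: the anchor day for the 2300s is Wednesday. For year 08: 8÷12 = 0 r 8, and 8÷4 = 2, so 0+8+2 = 10.
Wednesday + 10 ≡ Saturday — that's 2308's doomsday.
In May the doomsday date is May 9.
May 19 is 10 days after May 9; 10 mod 7 = 3, so Saturday + 3 = Tuesday.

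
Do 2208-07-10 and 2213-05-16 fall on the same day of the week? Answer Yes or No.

From Jul 10, 2208 to May 16, 2213 is 1771 days.
1771 mod 7 = 0, so they are the same weekday.
(Jul 10, 2208 is a Sunday; May 16, 2213 is a Sunday.)

Yes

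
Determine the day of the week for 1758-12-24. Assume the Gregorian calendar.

Sunday

Doomsday rule: the anchor day for the 1700s is Sunday. For year 58: 58÷12 = 4 r 10, and 10÷4 = 2, so 4+10+2 = 16.
Sunday + 16 ≡ Tuesday — that's 1758's doomsday.
In December the doomsday date is Dec 12.
Dec 24 is 12 days after Dec 12; 12 mod 7 = 5, so Tuesday + 5 = Sunday.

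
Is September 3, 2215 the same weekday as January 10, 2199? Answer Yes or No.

From Jan 10, 2199 to Sep 3, 2215 is 6079 days.
6079 mod 7 = 3, so they are different weekdays.
(Jan 10, 2199 is a Thursday; Sep 3, 2215 is a Sunday.)

No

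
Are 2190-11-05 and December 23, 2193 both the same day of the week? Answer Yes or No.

From Nov 5, 2190 to Dec 23, 2193 is 1144 days.
1144 mod 7 = 3, so they are different weekdays.
(Nov 5, 2190 is a Friday; Dec 23, 2193 is a Monday.)

No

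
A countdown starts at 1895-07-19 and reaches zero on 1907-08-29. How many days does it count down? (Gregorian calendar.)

Jul 19, 1895 → Jul 19, 1896: 366 days (Feb 29, 1896 is in that span).
Jul 19, 1896 → Jul 19, 1897: 365 days.
Jul 19, 1897 → Jul 19, 1898: 365 days.
Jul 19, 1898 → Jul 19, 1899: 365 days.
Jul 19, 1899 → Jul 19, 1900: 365 days.
Jul 19, 1900 → Jul 19, 1901: 365 days.
Jul 19, 1901 → Jul 19, 1902: 365 days.
Jul 19, 1902 → Jul 19, 1903: 365 days.
Jul 19, 1903 → Jul 19, 1904: 366 days (Feb 29, 1904 is in that span).
Jul 19, 1904 → Jul 19, 1905: 365 days.
Jul 19, 1905 → Jul 19, 1906: 365 days.
Jul 19, 1906 → Jul 19, 1907: 365 days.
Jul 19, 1907 → Aug 19, 1907: 31 days (July has 31).
Aug 19, 1907 → Aug 29, 1907: 10 days.
Total: 4423 days.

4423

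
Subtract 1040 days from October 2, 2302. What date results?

November 26, 2299

−365 (one year) → Oct 2, 2301 (675 left).
−365 (one year) → Oct 2, 2300 (310 left).
−2 → Sep 30, 2300 (end of Sep, 30 days; 308 left).
−30 → Aug 31, 2300 (end of Aug, 31 days; 278 left).
−31 → Jul 31, 2300 (end of Jul, 31 days; 247 left).
−31 → Jun 30, 2300 (end of Jun, 30 days; 216 left).
−30 → May 31, 2300 (end of May, 31 days; 186 left).
−31 → Apr 30, 2300 (end of Apr, 30 days; 155 left).
−30 → Mar 31, 2300 (end of Mar, 31 days; 125 left).
−31 → Feb 28, 2300 (end of Feb, 28 days; 94 left).
−28 → Jan 31, 2300 (end of Jan, 31 days; 66 left).
−31 → Dec 31, 2299 (end of Dec, 31 days; 35 left).
−31 → Nov 30, 2299 (end of Nov, 30 days; 4 left).
−4 → Nov 26, 2299.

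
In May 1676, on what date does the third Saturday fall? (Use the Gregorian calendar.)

May 1, 1676 is a Friday.
The first Saturday is therefore May 2 (1 days later).
The third Saturday is 2 + 2×7 = May 16.

May 16, 1676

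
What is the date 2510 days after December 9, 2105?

+365 (one year) → Dec 9, 2106 (2145 left).
+365 (one year) → Dec 9, 2107 (1780 left).
+366 (one year; includes Feb 29, 2108) → Dec 9, 2108 (1414 left).
+365 (one year) → Dec 9, 2109 (1049 left).
+365 (one year) → Dec 9, 2110 (684 left).
+365 (one year) → Dec 9, 2111 (319 left).
Dec has 31 days: +23 → Jan 1, 2112 (296 left).
Jan has 31 days: +31 → Feb 1, 2112 (265 left).
Feb has 29 days: +29 → Mar 1, 2112 (236 left).
Mar has 31 days: +31 → Apr 1, 2112 (205 left).
Apr has 30 days: +30 → May 1, 2112 (175 left).
May has 31 days: +31 → Jun 1, 2112 (144 left).
Jun has 30 days: +30 → Jul 1, 2112 (114 left).
Jul has 31 days: +31 → Aug 1, 2112 (83 left).
Aug has 31 days: +31 → Sep 1, 2112 (52 left).
Sep has 30 days: +30 → Oct 1, 2112 (22 left).
+22 → Oct 23, 2112.

October 23, 2112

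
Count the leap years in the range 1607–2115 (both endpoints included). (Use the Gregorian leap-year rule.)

123

Multiples of 4 in [1607,2115]: 127.
Of those, multiples of 100: 5 (not leap unless ÷400).
Multiples of 400: 1.
Leap years = 127 − 5 + 1 = 123.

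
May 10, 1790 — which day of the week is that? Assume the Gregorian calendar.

Doomsday rule: the anchor day for the 1700s is Sunday. For year 90: 90÷12 = 7 r 6, and 6÷4 = 1, so 7+6+1 = 14.
Sunday + 14 ≡ Sunday — that's 1790's doomsday.
In May the doomsday date is May 9.
May 10 is 1 day after May 9; 1 mod 7 = 1, so Sunday + 1 = Monday.

Monday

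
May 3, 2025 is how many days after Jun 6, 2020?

1792

Jun 6, 2020 → Jun 6, 2021: 365 days.
Jun 6, 2021 → Jun 6, 2022: 365 days.
Jun 6, 2022 → Jun 6, 2023: 365 days.
Jun 6, 2023 → Jun 6, 2024: 366 days (Feb 29, 2024 is in that span).
Jun 6, 2024 → Jul 6, 2024: 30 days (June has 30).
Jul 6, 2024 → Aug 6, 2024: 31 days (July has 31).
Aug 6, 2024 → Sep 6, 2024: 31 days (August has 31).
Sep 6, 2024 → Oct 6, 2024: 30 days (September has 30).
Oct 6, 2024 → Nov 6, 2024: 31 days (October has 31).
Nov 6, 2024 → Dec 6, 2024: 30 days (November has 30).
Dec 6, 2024 → Jan 6, 2025: 31 days (December has 31).
Jan 6, 2025 → Feb 6, 2025: 31 days (January has 31).
Feb 6, 2025 → Mar 6, 2025: 28 days (February has 28).
Mar 6, 2025 → Apr 6, 2025: 31 days (March has 31).
Apr 6, 2025 → May 3, 2025: 27 days.
Total: 1792 days.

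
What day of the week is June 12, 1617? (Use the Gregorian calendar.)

Doomsday rule: the anchor day for the 1600s is Tuesday. For year 17: 17÷12 = 1 r 5, and 5÷4 = 1, so 1+5+1 = 7.
Tuesday + 7 ≡ Tuesday — that's 1617's doomsday.
In June the doomsday date is Jun 6.
Jun 12 is 6 days after Jun 6; 6 mod 7 = 6, so Tuesday + 6 = Monday.

Monday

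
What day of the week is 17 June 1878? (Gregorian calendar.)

Doomsday rule: the anchor day for the 1800s is Friday. For year 78: 78÷12 = 6 r 6, and 6÷4 = 1, so 6+6+1 = 13.
Friday + 13 ≡ Thursday — that's 1878's doomsday.
In June the doomsday date is Jun 6.
Jun 17 is 11 days after Jun 6; 11 mod 7 = 4, so Thursday + 4 = Monday.

Monday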